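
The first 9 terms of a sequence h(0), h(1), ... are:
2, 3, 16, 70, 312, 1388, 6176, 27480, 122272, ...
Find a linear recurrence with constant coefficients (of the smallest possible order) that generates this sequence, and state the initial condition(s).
Look for the lowest-order linear relation among consecutive terms.
Observation: h(n) - 4·h(n-1) - (2)·h(n-2) = 0 holds for the shown terms, and no order-1 relation h(n) = α·h(n-1) + β fits.
Check at n=3: 4·16 + (2)·3 = 70. ✓

h(n) = 4h(n-1) + 2h(n-2), h(0) = 2, h(1) = 3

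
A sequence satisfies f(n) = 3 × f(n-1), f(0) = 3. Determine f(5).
Computing step by step:
f(0) = 3
f(1) = 3 × 3 = 9
f(2) = 3 × 9 = 27
f(3) = 3 × 27 = 81
f(4) = 3 × 81 = 243
f(5) = 3 × 243 = 729

729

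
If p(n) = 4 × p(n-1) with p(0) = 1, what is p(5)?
Computing step by step:
p(0) = 1
p(1) = 4 × 1 = 4
p(2) = 4 × 4 = 16
p(3) = 4 × 16 = 64
p(4) = 4 × 64 = 256
p(5) = 4 × 256 = 1024

1024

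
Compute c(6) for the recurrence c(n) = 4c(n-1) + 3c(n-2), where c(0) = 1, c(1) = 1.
Computing the sequence terms:
1, 1, 7, 31, 145, 673, 3127

3127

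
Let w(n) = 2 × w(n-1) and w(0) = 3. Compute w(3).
Computing step by step:
w(0) = 3
w(1) = 2 × 3 = 6
w(2) = 2 × 6 = 12
w(3) = 2 × 12 = 24

24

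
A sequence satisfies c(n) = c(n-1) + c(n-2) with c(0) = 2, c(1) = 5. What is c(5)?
Computing the sequence terms:
2, 5, 7, 12, 19, 31

31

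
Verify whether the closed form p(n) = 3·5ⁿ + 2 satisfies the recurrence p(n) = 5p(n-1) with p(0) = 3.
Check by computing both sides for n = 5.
From the recurrence with p(0) = 3:
  p(0) = 3, p(1) = 15, p(2) = 75, p(3) = 375, p(4) = 1875, p(5) = 9375
  so the recurrence gives p(5) = 9375.
From the proposed closed form p(n) = 3·5ⁿ + 2:
  p(5) = 9377.
The recurrence gives 9375 but the closed form gives 9377, so the closed form does not satisfy the recurrence.

No, the closed form is incorrect.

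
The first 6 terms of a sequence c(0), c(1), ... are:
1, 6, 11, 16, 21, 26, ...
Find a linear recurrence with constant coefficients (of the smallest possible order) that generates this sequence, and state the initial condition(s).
Look for the lowest-order linear relation among consecutive terms.
Observation: consecutive differences are constant (= 5).
Check at n=2: 1·6 + 5 = 11. ✓

c(n) = c(n-1) + 5, c(0) = 1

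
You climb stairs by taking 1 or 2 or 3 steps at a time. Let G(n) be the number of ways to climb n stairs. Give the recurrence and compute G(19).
Condition on the size of the last step (1 to 3): before it there were n-1, …, n-3 stairs climbed, and these cases are disjoint, so G(n) = G(n-1) + G(n-2) + G(n-3) (order-3 linear recurrence).
Initial conditions by direct count (compositions of i into parts ≤ 3): G(1) = 1; G(2) = 2; G(3) = 4.
Iterating the recurrence: G(4) = 7, G(5) = 13, G(6) = 24, G(7) = 44, G(8) = 81, G(9) = 149, G(10) = 274, G(11) = 504, G(12) = 927, G(13) = 1705, G(14) = 3136, G(15) = 5768, G(16) = 10609, G(17) = 19513, G(18) = 35890, G(19) = 66012.

G(n) = G(n-1) + G(n-2) + G(n-3), G(1) = 1, G(2) = 2, G(3) = 4; G(19) = 66012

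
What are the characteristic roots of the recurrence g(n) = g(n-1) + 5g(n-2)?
Substitute g(n) = rⁿ and divide through by rⁿ⁻²: r² - r - 5 = 0
Discriminant: 1² + 4·5 = 21, not a perfect square, so by the quadratic formula r = (1 ± √21)/2.
General solution: g(n) = A·r₁ⁿ + B·r₂ⁿ where r₁,r₂ = (1 ± √21)/2

Characteristic: r² - r - 5 = 0, Roots: r = (1 ± √21)/2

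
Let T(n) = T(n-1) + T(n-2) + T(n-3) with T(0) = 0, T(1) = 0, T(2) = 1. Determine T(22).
Computing the sequence terms:
0, 0, 1, 1, 2, 4, 7, 13, 24, 44, 81, 149, 274, 504, 927, 1705, 3136, 5768, 10609, 19513, 35890, 66012, 121415

121415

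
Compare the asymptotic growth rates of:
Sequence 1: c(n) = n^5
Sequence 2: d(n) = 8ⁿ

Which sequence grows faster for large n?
Comparing growth rates:
Growth-rate hierarchy: log n ≺ any polynomial ≺ any exponential cⁿ (c>1) ≺ n! ≺ nⁿ.
exponential base 8 dominates polynomial degree 5 asymptotically.

d(n) grows faster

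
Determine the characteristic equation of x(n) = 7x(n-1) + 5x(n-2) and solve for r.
Substitute x(n) = rⁿ and divide through by rⁿ⁻²: r² - 7r - 5 = 0
Discriminant: 7² + 4·5 = 69, not a perfect square, so by the quadratic formula r = (7 ± √69)/2.
General solution: x(n) = A·r₁ⁿ + B·r₂ⁿ where r₁,r₂ = (7 ± √69)/2

Characteristic: r² - 7r - 5 = 0, Roots: r = (7 ± √69)/2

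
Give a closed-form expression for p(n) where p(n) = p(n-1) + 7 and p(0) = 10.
Recurrence: p(n) = p(n-1) + 7, initial: p(0) = 10.
Each step adds 7, so p(n) = p(0) + 7n = 7n + 10.

p(n) = 7n + 10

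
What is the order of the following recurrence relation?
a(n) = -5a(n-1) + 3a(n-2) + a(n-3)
The order is the largest lag k for which a(n-k) appears. Here the deepest term is a(n-3), so the order is 3.

Order 3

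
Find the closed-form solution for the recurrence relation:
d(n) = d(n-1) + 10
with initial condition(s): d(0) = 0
Recurrence: d(n) = d(n-1) + 10, initial: d(0) = 0.
Each step adds 10, so d(n) = d(0) + 10n = 10n.

d(n) = 10n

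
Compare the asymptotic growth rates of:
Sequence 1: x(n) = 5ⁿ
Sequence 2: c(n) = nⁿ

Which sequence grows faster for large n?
Comparing growth rates:
Growth-rate hierarchy: log n ≺ any polynomial ≺ any exponential cⁿ (c>1) ≺ n! ≺ nⁿ.
super-exponential nⁿ dominates exponential base 5 asymptotically.

c(n) grows faster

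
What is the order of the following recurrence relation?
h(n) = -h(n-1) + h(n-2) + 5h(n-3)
The order is the largest lag k for which h(n-k) appears. Here the deepest term is h(n-3), so the order is 3.

Order 3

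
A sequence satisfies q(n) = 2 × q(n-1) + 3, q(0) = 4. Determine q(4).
Computing step by step:
q(0) = 4
q(1) = 2 × 4 + 3 = 11
q(2) = 2 × 11 + 3 = 25
q(3) = 2 × 25 + 3 = 53
q(4) = 2 × 53 + 3 = 109

109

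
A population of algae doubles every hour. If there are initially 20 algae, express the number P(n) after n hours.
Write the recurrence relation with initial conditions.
Each hour multiplies the count by 2, so the count after n hours depends only on the count after n-1 hours: P(n) = 2 × P(n-1). The starting count gives P(0) = 20.
Unrolling n times gives the closed form P(n) = 20 × 2ⁿ.

P(n) = 2 × P(n-1), P(0) = 20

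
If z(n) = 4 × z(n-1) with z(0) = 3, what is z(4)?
Computing step by step:
z(0) = 3
z(1) = 4 × 3 = 12
z(2) = 4 × 12 = 48
z(3) = 4 × 48 = 192
z(4) = 4 × 192 = 768

768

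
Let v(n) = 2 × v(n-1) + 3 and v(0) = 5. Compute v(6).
Computing step by step:
v(0) = 5
v(1) = 2 × 5 + 3 = 13
v(2) = 2 × 13 + 3 = 29
v(3) = 2 × 29 + 3 = 61
v(4) = 2 × 61 + 3 = 125
v(5) = 2 × 125 + 3 = 253
v(6) = 2 × 253 + 3 = 509

509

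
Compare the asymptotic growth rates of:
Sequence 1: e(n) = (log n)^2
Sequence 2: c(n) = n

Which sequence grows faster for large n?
Comparing growth rates:
Growth-rate hierarchy: log n ≺ any polynomial ≺ any exponential cⁿ (c>1) ≺ n! ≺ nⁿ.
polynomial degree 1 dominates polylogarithmic (log n)^2 asymptotically.

c(n) grows faster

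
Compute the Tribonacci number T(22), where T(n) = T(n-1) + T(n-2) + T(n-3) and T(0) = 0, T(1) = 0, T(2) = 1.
Computing the sequence terms:
0, 0, 1, 1, 2, 4, 7, 13, 24, 44, 81, 149, 274, 504, 927, 1705, 3136, 5768, 10609, 19513, 35890, 66012, 121415

121415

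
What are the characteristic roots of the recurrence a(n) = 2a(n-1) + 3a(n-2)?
Substitute a(n) = rⁿ and divide through by rⁿ⁻²: r² - 2r - 3 = 0
Factor: (r + 1)(r - 3) = 0, so r = -1, 3.
General solution: a(n) = A·(-1)ⁿ + B·3ⁿ

Characteristic: r² - 2r - 3 = 0, Roots: r = -1, 3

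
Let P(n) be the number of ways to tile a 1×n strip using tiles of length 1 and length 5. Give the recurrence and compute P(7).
Condition on the last tile: it has length 1 (leaving a 1×(n-1) strip) or length 5 (leaving a 1×(n-5) strip), so P(n) = P(n-1) + P(n-5) (order-5 linear recurrence).
For 0 ≤ i < 5 only unit tiles fit, so P(i) = 1.
Iterating the recurrence: P(5) = 2, P(6) = 3, P(7) = 4.

P(n) = P(n-1) + P(n-5), with P(i) = 1 for 0 ≤ i < 5; P(7) = 4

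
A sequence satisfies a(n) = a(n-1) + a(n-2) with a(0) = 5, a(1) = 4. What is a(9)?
Computing the sequence terms:
5, 4, 9, 13, 22, 35, 57, 92, 149, 241

241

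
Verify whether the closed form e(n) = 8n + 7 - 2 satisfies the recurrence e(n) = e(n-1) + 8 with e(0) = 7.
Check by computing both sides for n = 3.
From the recurrence with e(0) = 7:
  e(0) = 7, e(1) = 15, e(2) = 23, e(3) = 31
  so the recurrence gives e(3) = 31.
From the proposed closed form e(n) = 8n + 7 - 2:
  e(3) = 29.
The recurrence gives 31 but the closed form gives 29, so the closed form does not satisfy the recurrence.

No, the closed form is incorrect.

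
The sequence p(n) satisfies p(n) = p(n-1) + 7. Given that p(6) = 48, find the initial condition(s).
p(6) = p(0) + 6·7, so p(0) = 48 - 42 = 6.

p(0) = 6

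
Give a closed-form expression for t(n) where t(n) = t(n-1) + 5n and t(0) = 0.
Recurrence: t(n) = t(n-1) + 5n, initial: t(0) = 0.
Telescoping: t(n) = t(0) + 5·Σᵢ₌₁ⁿ i = 0 + 5·n(n+1)/2.

t(n) = 5·n(n+1)/2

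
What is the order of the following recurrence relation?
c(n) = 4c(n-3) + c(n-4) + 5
The order is the largest lag k for which c(n-k) appears. Here the deepest term is c(n-4) (the 5 term is non-homogeneous and does not affect the order), so the order is 4.

Order 4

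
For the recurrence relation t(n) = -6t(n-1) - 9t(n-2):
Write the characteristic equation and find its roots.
Substitute t(n) = rⁿ and divide through by rⁿ⁻²: r² + 6r + 9 = 0
Factor: (r + 3)² = 0, so r = -3 (double root).
General solution: t(n) = (A + Bn)·(-3)ⁿ

Characteristic: r² + 6r + 9 = 0, Roots: r = -3 (double root)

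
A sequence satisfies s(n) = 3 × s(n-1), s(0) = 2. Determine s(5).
Computing step by step:
s(0) = 2
s(1) = 3 × 2 = 6
s(2) = 3 × 6 = 18
s(3) = 3 × 18 = 54
s(4) = 3 × 54 = 162
s(5) = 3 × 162 = 486

486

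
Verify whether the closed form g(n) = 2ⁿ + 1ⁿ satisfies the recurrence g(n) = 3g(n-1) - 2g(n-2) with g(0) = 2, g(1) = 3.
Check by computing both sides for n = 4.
From the recurrence with g(0) = 2, g(1) = 3:
  g(0) = 2, g(1) = 3, g(2) = 5, g(3) = 9, g(4) = 17
  so the recurrence gives g(4) = 17.
From the proposed closed form g(n) = 2ⁿ + 1ⁿ:
  g(4) = 17.
Both sides give 17 at n = 4, and the initial condition(s) match, so the closed form is consistent.

Yes, the closed form is correct.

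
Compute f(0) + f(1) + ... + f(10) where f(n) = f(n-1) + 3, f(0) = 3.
Computing the sequence terms: 3, 6, 9, 12, 15, 18, 21, 24, 27, 30, 33
Adding these values together:

198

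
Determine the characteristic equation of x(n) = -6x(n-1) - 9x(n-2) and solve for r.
Substitute x(n) = rⁿ and divide through by rⁿ⁻²: r² + 6r + 9 = 0
Factor: (r + 3)² = 0, so r = -3 (double root).
General solution: x(n) = (A + Bn)·(-3)ⁿ

Characteristic: r² + 6r + 9 = 0, Roots: r = -3 (double root)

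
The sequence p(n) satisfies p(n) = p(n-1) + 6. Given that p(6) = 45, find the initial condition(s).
p(6) = p(0) + 6·6, so p(0) = 45 - 36 = 9.

p(0) = 9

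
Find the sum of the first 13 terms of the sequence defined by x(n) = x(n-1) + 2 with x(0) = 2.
Computing the sequence terms: 2, 4, 6, 8, 10, 12, 14, 16, 18, 20, 22, 24, 26
Adding these values together:

182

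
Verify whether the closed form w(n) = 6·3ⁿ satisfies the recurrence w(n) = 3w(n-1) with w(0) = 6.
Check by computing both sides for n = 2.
From the recurrence with w(0) = 6:
  w(0) = 6, w(1) = 18, w(2) = 54
  so the recurrence gives w(2) = 54.
From the proposed closed form w(n) = 6·3ⁿ:
  w(2) = 54.
Both sides give 54 at n = 2, and the initial condition(s) match, so the closed form is consistent.

Yes, the closed form is correct.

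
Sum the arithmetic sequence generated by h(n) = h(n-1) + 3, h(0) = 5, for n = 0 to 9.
Computing the sequence terms: 5, 8, 11, 14, 17, 20, 23, 26, 29, 32
Adding these values together:

185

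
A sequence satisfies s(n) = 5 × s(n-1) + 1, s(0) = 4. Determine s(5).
Computing step by step:
s(0) = 4
s(1) = 5 × 4 + 1 = 21
s(2) = 5 × 21 + 1 = 106
s(3) = 5 × 106 + 1 = 531
s(4) = 5 × 531 + 1 = 2656
s(5) = 5 × 2656 + 1 = 13281

13281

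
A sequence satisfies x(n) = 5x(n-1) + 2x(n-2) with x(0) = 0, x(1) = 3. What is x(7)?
Computing the sequence terms:
0, 3, 15, 81, 435, 2337, 12555, 67449

67449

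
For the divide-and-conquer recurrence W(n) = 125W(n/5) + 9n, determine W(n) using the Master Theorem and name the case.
Master Theorem template: W(n) = a·W(n/b) + f(n).
Here: a=125, b=5, f(n)=9n
Compute log_b(a) = log_5(125) = 3.
f(n) = 9n = O(n^(3-ε)) with ε = 2. Case 1: W(n) = Θ(n^log_b(a)) = Θ(n^3).

Case 1: W(n) = Θ(n^3)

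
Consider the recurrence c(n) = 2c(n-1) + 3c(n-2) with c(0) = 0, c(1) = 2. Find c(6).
Computing the sequence terms:
0, 2, 4, 14, 40, 122, 364

364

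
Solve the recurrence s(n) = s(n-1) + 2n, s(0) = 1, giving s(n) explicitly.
Recurrence: s(n) = s(n-1) + 2n, initial: s(0) = 1.
Telescoping: s(n) = s(0) + 2·Σᵢ₌₁ⁿ i = 1 + 2·n(n+1)/2.

s(n) = 2·n(n+1)/2 + 1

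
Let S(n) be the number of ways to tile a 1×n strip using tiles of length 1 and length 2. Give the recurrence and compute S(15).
Condition on the last tile: it has length 1 (leaving a 1×(n-1) strip) or length 2 (leaving a 1×(n-2) strip), so S(n) = S(n-1) + S(n-2) (order-2 linear recurrence).
For 0 ≤ i < 2 only unit tiles fit, so S(i) = 1.
Iterating the recurrence: S(2) = 2, S(3) = 3, S(4) = 5, S(5) = 8, S(6) = 13, S(7) = 21, S(8) = 34, S(9) = 55, S(10) = 89, S(11) = 144, S(12) = 233, S(13) = 377, S(14) = 610, S(15) = 987.

S(n) = S(n-1) + S(n-2), with S(i) = 1 for 0 ≤ i < 2; S(15) = 987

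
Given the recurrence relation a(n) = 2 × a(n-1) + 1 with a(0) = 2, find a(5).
Computing step by step:
a(0) = 2
a(1) = 2 × 2 + 1 = 5
a(2) = 2 × 5 + 1 = 11
a(3) = 2 × 11 + 1 = 23
a(4) = 2 × 23 + 1 = 47
a(5) = 2 × 47 + 1 = 95

95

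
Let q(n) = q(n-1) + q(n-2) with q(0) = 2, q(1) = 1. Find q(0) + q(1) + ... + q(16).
Computing the sequence terms: 2, 1, 3, 4, 7, 11, 18, 29, 47, 76, 123, 199, 322, 521, 843, 1364, 2207
Adding these values together:

5777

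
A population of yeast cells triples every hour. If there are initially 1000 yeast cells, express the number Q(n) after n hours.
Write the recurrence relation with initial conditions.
Each hour multiplies the count by 3, so the count after n hours depends only on the count after n-1 hours: Q(n) = 3 × Q(n-1). The starting count gives Q(0) = 1000.
Unrolling n times gives the closed form Q(n) = 1000 × 3ⁿ.

Q(n) = 3 × Q(n-1), Q(0) = 1000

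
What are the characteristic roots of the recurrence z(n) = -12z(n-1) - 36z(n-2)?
Substitute z(n) = rⁿ and divide through by rⁿ⁻²: r² + 12r + 36 = 0
Factor: (r + 6)² = 0, so r = -6 (double root).
General solution: z(n) = (A + Bn)·(-6)ⁿ

Characteristic: r² + 12r + 36 = 0, Roots: r = -6 (double root)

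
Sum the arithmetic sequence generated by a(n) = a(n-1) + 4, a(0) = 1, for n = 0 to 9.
Computing the sequence terms: 1, 5, 9, 13, 17, 21, 25, 29, 33, 37
Adding these values together:

190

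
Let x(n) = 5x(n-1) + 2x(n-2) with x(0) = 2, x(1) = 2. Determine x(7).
Computing the sequence terms:
2, 2, 14, 74, 398, 2138, 11486, 61706

61706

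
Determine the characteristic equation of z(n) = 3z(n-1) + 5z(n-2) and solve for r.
Substitute z(n) = rⁿ and divide through by rⁿ⁻²: r² - 3r - 5 = 0
Discriminant: 3² + 4·5 = 29, not a perfect square, so by the quadratic formula r = (3 ± √29)/2.
General solution: z(n) = A·r₁ⁿ + B·r₂ⁿ where r₁,r₂ = (3 ± √29)/2

Characteristic: r² - 3r - 5 = 0, Roots: r = (3 ± √29)/2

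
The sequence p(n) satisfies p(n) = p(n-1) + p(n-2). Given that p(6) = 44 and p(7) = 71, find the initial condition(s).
Work backwards using p(k) = p(k+2) - p(k+1):
p(5) = p(7) - p(6) = 71 - 44 = 27
p(4) = p(6) - p(5) = 44 - 27 = 17
p(3) = p(5) - p(4) = 27 - 17 = 10
p(2) = p(4) - p(3) = 17 - 10 = 7
p(1) = p(3) - p(2) = 10 - 7 = 3
p(0) = p(2) - p(1) = 7 - 3 = 4

p(0) = 4, p(1) = 3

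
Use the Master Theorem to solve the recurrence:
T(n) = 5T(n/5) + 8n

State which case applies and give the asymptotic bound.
Master Theorem template: T(n) = a·T(n/b) + f(n).
Here: a=5, b=5, f(n)=8n
Compute log_b(a) = log_5(5) = 1.
f(n) = 8n = Θ(n). Case 2: T(n) = Θ(n log n).

Case 2: T(n) = Θ(n log n)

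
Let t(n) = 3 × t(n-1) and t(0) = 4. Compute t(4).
Computing step by step:
t(0) = 4
t(1) = 3 × 4 = 12
t(2) = 3 × 12 = 36
t(3) = 3 × 36 = 108
t(4) = 3 × 108 = 324

324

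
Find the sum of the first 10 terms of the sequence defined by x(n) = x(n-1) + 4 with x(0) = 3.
Computing the sequence terms: 3, 7, 11, 15, 19, 23, 27, 31, 35, 39
Adding these values together:

210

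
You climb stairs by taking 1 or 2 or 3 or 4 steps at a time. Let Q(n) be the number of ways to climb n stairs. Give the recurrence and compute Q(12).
Condition on the size of the last step (1 to 4): before it there were n-1, …, n-4 stairs climbed, and these cases are disjoint, so Q(n) = Q(n-1) + Q(n-2) + Q(n-3) + Q(n-4) (order-4 linear recurrence).
Initial conditions by direct count (compositions of i into parts ≤ 4): Q(1) = 1; Q(2) = 2; Q(3) = 4; Q(4) = 8.
Iterating the recurrence: Q(5) = 15, Q(6) = 29, Q(7) = 56, Q(8) = 108, Q(9) = 208, Q(10) = 401, Q(11) = 773, Q(12) = 1490.

Q(n) = Q(n-1) + Q(n-2) + Q(n-3) + Q(n-4), Q(1) = 1, Q(2) = 2, Q(3) = 4, Q(4) = 8; Q(12) = 1490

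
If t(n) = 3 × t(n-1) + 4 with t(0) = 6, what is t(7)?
Computing step by step:
t(0) = 6
t(1) = 3 × 6 + 4 = 22
t(2) = 3 × 22 + 4 = 70
t(3) = 3 × 70 + 4 = 214
t(4) = 3 × 214 + 4 = 646
t(5) = 3 × 646 + 4 = 1942
t(6) = 3 × 1942 + 4 = 5830
t(7) = 3 × 5830 + 4 = 17494

17494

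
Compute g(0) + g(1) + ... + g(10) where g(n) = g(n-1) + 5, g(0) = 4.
Computing the sequence terms: 4, 9, 14, 19, 24, 29, 34, 39, 44, 49, 54
Adding these values together:

319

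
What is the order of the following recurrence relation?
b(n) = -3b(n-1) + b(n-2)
The order is the largest lag k for which b(n-k) appears. Here the deepest term is b(n-2), so the order is 2.

Order 2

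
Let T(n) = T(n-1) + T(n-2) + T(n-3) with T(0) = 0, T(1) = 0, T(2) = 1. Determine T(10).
Computing the sequence terms:
0, 0, 1, 1, 2, 4, 7, 13, 24, 44, 81

81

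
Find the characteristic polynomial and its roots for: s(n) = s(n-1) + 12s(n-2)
Substitute s(n) = rⁿ and divide through by rⁿ⁻²: r² - r - 12 = 0
Factor: (r - 4)(r + 3) = 0, so r = 4, -3.
General solution: s(n) = A·4ⁿ + B·(-3)ⁿ

Characteristic: r² - r - 12 = 0, Roots: r = 4, -3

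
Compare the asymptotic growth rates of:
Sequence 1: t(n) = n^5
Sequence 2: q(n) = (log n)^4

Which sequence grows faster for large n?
Comparing growth rates:
Growth-rate hierarchy: log n ≺ any polynomial ≺ any exponential cⁿ (c>1) ≺ n! ≺ nⁿ.
polynomial degree 5 dominates polylogarithmic (log n)^4 asymptotically.

t(n) grows faster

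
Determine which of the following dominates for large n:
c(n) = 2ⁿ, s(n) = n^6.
Comparing growth rates:
Growth-rate hierarchy: log n ≺ any polynomial ≺ any exponential cⁿ (c>1) ≺ n! ≺ nⁿ.
exponential base 2 dominates polynomial degree 6 asymptotically.

c(n) grows faster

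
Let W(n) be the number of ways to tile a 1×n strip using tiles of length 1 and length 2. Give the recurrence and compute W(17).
Condition on the last tile: it has length 1 (leaving a 1×(n-1) strip) or length 2 (leaving a 1×(n-2) strip), so W(n) = W(n-1) + W(n-2) (order-2 linear recurrence).
For 0 ≤ i < 2 only unit tiles fit, so W(i) = 1.
Iterating the recurrence: W(2) = 2, W(3) = 3, W(4) = 5, W(5) = 8, W(6) = 13, W(7) = 21, W(8) = 34, W(9) = 55, W(10) = 89, W(11) = 144, W(12) = 233, W(13) = 377, W(14) = 610, W(15) = 987, W(16) = 1597, W(17) = 2584.

W(n) = W(n-1) + W(n-2), with W(i) = 1 for 0 ≤ i < 2; W(17) = 2584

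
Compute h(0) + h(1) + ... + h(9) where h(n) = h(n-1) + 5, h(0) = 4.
Computing the sequence terms: 4, 9, 14, 19, 24, 29, 34, 39, 44, 49
Adding these values together:

265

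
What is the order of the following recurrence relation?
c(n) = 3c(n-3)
The order is the largest lag k for which c(n-k) appears. Here the deepest term is c(n-3), so the order is 3.

Order 3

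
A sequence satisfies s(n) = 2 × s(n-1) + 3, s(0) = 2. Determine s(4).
Computing step by step:
s(0) = 2
s(1) = 2 × 2 + 3 = 7
s(2) = 2 × 7 + 3 = 17
s(3) = 2 × 17 + 3 = 37
s(4) = 2 × 37 + 3 = 77

77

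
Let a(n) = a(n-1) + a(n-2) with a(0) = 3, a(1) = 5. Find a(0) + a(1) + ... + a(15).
Computing the sequence terms: 3, 5, 8, 13, 21, 34, 55, 89, 144, 233, 377, 610, 987, 1597, 2584, 4181
Adding these values together:

10941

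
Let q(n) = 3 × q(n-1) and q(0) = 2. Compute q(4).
Computing step by step:
q(0) = 2
q(1) = 3 × 2 = 6
q(2) = 3 × 6 = 18
q(3) = 3 × 18 = 54
q(4) = 3 × 54 = 162

162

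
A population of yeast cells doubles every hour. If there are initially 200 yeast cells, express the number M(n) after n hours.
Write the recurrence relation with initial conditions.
Each hour multiplies the count by 2, so the count after n hours depends only on the count after n-1 hours: M(n) = 2 × M(n-1). The starting count gives M(0) = 200.
Unrolling n times gives the closed form M(n) = 200 × 2ⁿ.

M(n) = 2 × M(n-1), M(0) = 200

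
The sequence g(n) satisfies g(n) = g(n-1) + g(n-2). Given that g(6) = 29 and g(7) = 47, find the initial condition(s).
Work backwards using g(k) = g(k+2) - g(k+1):
g(5) = g(7) - g(6) = 47 - 29 = 18
g(4) = g(6) - g(5) = 29 - 18 = 11
g(3) = g(5) - g(4) = 18 - 11 = 7
g(2) = g(4) - g(3) = 11 - 7 = 4
g(1) = g(3) - g(2) = 7 - 4 = 3
g(0) = g(2) - g(1) = 4 - 3 = 1

g(0) = 1, g(1) = 3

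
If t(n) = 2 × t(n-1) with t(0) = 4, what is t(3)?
Computing step by step:
t(0) = 4
t(1) = 2 × 4 = 8
t(2) = 2 × 8 = 16
t(3) = 2 × 16 = 32

32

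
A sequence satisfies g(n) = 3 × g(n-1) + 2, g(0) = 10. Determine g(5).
Computing step by step:
g(0) = 10
g(1) = 3 × 10 + 2 = 32
g(2) = 3 × 32 + 2 = 98
g(3) = 3 × 98 + 2 = 296
g(4) = 3 × 296 + 2 = 890
g(5) = 3 × 890 + 2 = 2672

2672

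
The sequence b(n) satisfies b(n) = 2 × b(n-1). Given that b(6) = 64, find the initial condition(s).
In general b(n) = 2ⁿ · b(0). At n = 6: b(0) = b(6) / 2^6 = 64 / 64 = 1.

b(0) = 1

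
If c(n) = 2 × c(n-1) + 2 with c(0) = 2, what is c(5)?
Computing step by step:
c(0) = 2
c(1) = 2 × 2 + 2 = 6
c(2) = 2 × 6 + 2 = 14
c(3) = 2 × 14 + 2 = 30
c(4) = 2 × 30 + 2 = 62
c(5) = 2 × 62 + 2 = 126

126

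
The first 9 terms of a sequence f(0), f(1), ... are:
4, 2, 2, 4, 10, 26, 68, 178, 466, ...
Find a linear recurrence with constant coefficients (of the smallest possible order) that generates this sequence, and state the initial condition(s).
Look for the lowest-order linear relation among consecutive terms.
Observation: f(n) - 3·f(n-1) - (-1)·f(n-2) = 0 holds for the shown terms, and no order-1 relation f(n) = α·f(n-1) + β fits.
Check at n=3: 3·2 + (-1)·2 = 4. ✓

f(n) = 3f(n-1) - f(n-2), f(0) = 4, f(1) = 2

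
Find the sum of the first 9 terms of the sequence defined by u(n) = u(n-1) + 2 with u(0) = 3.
Computing the sequence terms: 3, 5, 7, 9, 11, 13, 15, 17, 19
Adding these values together:

99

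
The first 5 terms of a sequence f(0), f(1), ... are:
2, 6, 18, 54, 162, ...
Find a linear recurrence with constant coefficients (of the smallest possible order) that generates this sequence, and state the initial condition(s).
Look for the lowest-order linear relation among consecutive terms.
Observation: each term is 3× the previous.
Check at n=2: 3·6 = 18. ✓

f(n) = 3 × f(n-1), f(0) = 2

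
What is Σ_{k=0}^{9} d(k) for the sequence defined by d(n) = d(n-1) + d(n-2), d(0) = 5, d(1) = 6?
Computing the sequence terms: 5, 6, 11, 17, 28, 45, 73, 118, 191, 309
Adding these values together:

803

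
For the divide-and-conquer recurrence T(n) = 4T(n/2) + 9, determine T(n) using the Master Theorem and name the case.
Master Theorem template: T(n) = a·T(n/b) + f(n).
Here: a=4, b=2, f(n)=9
Compute log_b(a) = log_2(4) = 2.
f(n) = 9 = O(n^(2-ε)) with ε = 2. Case 1: T(n) = Θ(n^log_b(a)) = Θ(n^2).

Case 1: T(n) = Θ(n^2)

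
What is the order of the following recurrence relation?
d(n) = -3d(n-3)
The order is the largest lag k for which d(n-k) appears. Here the deepest term is d(n-3), so the order is 3.

Order 3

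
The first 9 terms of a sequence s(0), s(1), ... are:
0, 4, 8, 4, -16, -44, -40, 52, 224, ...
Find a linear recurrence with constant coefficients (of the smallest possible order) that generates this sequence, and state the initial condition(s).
Look for the lowest-order linear relation among consecutive terms.
Observation: s(n) - 2·s(n-1) - (-3)·s(n-2) = 0 holds for the shown terms, and no order-1 relation s(n) = α·s(n-1) + β fits.
Check at n=3: 2·8 + (-3)·4 = 4. ✓

s(n) = 2s(n-1) - 3s(n-2), s(0) = 0, s(1) = 4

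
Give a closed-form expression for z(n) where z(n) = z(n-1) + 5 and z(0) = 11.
Recurrence: z(n) = z(n-1) + 5, initial: z(0) = 11.
Each step adds 5, so z(n) = z(0) + 5n = 5n + 11.

z(n) = 5n + 11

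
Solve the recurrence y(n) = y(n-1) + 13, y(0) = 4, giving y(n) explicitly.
Recurrence: y(n) = y(n-1) + 13, initial: y(0) = 4.
Each step adds 13, so y(n) = y(0) + 13n = 13n + 4.

y(n) = 13n + 4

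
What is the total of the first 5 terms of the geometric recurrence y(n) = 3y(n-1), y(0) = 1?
Computing the sequence terms: 1, 3, 9, 27, 81
Adding these values together:

121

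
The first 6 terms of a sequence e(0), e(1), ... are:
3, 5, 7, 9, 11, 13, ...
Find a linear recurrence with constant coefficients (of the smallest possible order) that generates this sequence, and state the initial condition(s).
Look for the lowest-order linear relation among consecutive terms.
Observation: consecutive differences are constant (= 2).
Check at n=2: 1·5 + 2 = 7. ✓

e(n) = e(n-1) + 2, e(0) = 3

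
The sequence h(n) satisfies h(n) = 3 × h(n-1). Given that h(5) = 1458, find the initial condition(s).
In general h(n) = 3ⁿ · h(0). At n = 5: h(0) = h(5) / 3^5 = 1458 / 243 = 6.

h(0) = 6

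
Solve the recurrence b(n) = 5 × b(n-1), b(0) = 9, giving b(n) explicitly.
Recurrence: b(n) = 5 × b(n-1), initial: b(0) = 9.
Each term is 5 times the previous, so this is geometric with ratio 5. After n steps: b(n) = b(0)·5ⁿ = 9·5ⁿ.

b(n) = 9·5ⁿ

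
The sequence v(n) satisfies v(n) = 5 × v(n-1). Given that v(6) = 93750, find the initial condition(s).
In general v(n) = 5ⁿ · v(0). At n = 6: v(0) = v(6) / 5^6 = 93750 / 15625 = 6.

v(0) = 6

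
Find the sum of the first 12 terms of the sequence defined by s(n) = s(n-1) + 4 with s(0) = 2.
Computing the sequence terms: 2, 6, 10, 14, 18, 22, 26, 30, 34, 38, 42, 46
Adding these values together:

288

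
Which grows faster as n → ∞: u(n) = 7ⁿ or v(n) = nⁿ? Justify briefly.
Comparing growth rates:
Growth-rate hierarchy: log n ≺ any polynomial ≺ any exponential cⁿ (c>1) ≺ n! ≺ nⁿ.
super-exponential nⁿ dominates exponential base 7 asymptotically.

v(n) grows faster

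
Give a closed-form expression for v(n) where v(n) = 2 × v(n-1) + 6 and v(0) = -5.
Recurrence: v(n) = 2 × v(n-1) + 6, initial: v(0) = -5.
Try v(n) = A·2ⁿ + C. Substituting: A·2ⁿ + C = 2(A·2ⁿ⁻¹ + C) + 6 = A·2ⁿ + 2C + 6, so C = 2C + 6, giving C = -6. Then v(0) = A - 6 = -5 gives A = 1.

v(n) = 2ⁿ - 6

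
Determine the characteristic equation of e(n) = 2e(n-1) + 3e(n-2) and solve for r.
Substitute e(n) = rⁿ and divide through by rⁿ⁻²: r² - 2r - 3 = 0
Factor: (r + 1)(r - 3) = 0, so r = -1, 3.
General solution: e(n) = A·(-1)ⁿ + B·3ⁿ

Characteristic: r² - 2r - 3 = 0, Roots: r = -1, 3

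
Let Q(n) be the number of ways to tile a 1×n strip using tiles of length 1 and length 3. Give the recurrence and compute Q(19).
Condition on the last tile: it has length 1 (leaving a 1×(n-1) strip) or length 3 (leaving a 1×(n-3) strip), so Q(n) = Q(n-1) + Q(n-3) (order-3 linear recurrence).
For 0 ≤ i < 3 only unit tiles fit, so Q(i) = 1.
Iterating the recurrence: Q(3) = 2, Q(4) = 3, Q(5) = 4, Q(6) = 6, Q(7) = 9, Q(8) = 13, Q(9) = 19, Q(10) = 28, Q(11) = 41, Q(12) = 60, Q(13) = 88, Q(14) = 129, Q(15) = 189, Q(16) = 277, Q(17) = 406, Q(18) = 595, Q(19) = 872.

Q(n) = Q(n-1) + Q(n-3), with Q(i) = 1 for 0 ≤ i < 3; Q(19) = 872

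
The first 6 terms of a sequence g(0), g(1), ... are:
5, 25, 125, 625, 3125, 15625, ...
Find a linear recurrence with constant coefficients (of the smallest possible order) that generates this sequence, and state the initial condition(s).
Look for the lowest-order linear relation among consecutive terms.
Observation: each term is 5× the previous.
Check at n=2: 5·25 = 125. ✓

g(n) = 5 × g(n-1), g(0) = 5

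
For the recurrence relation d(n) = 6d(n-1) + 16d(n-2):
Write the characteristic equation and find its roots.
Substitute d(n) = rⁿ and divide through by rⁿ⁻²: r² - 6r - 16 = 0
Factor: (r - 8)(r + 2) = 0, so r = 8, -2.
General solution: d(n) = A·8ⁿ + B·(-2)ⁿ

Characteristic: r² - 6r - 16 = 0, Roots: r = 8, -2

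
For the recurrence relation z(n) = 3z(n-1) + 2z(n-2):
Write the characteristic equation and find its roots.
Substitute z(n) = rⁿ and divide through by rⁿ⁻²: r² - 3r - 2 = 0
Discriminant: 3² + 4·2 = 17, not a perfect square, so by the quadratic formula r = (3 ± √17)/2.
General solution: z(n) = A·r₁ⁿ + B·r₂ⁿ where r₁,r₂ = (3 ± √17)/2

Characteristic: r² - 3r - 2 = 0, Roots: r = (3 ± √17)/2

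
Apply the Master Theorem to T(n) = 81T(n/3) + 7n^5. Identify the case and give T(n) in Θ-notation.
Master Theorem template: T(n) = a·T(n/b) + f(n).
Here: a=81, b=3, f(n)=7n^5
Compute log_b(a) = log_3(81) = 4.
f(n) = 7n^5 = Ω(n^(4+ε)) with ε = 1, and the regularity condition holds (a·f(n/b) = (a/b^5)·f(n) with a/b^5 = 3^-1 < 1). Case 3: T(n) = Θ(f(n)) = Θ(n^5).

Case 3: T(n) = Θ(n^5)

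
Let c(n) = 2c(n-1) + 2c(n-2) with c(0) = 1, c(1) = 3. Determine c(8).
Computing the sequence terms:
1, 3, 8, 22, 60, 164, 448, 1224, 3344

3344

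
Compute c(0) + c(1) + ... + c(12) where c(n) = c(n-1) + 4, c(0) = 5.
Computing the sequence terms: 5, 9, 13, 17, 21, 25, 29, 33, 37, 41, 45, 49, 53
Adding these values together:

377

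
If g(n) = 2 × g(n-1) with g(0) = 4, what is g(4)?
Computing step by step:
g(0) = 4
g(1) = 2 × 4 = 8
g(2) = 2 × 8 = 16
g(3) = 2 × 16 = 32
g(4) = 2 × 32 = 64

64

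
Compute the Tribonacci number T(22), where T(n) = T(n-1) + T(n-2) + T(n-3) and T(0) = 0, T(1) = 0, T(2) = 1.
Computing the sequence terms:
0, 0, 1, 1, 2, 4, 7, 13, 24, 44, 81, 149, 274, 504, 927, 1705, 3136, 5768, 10609, 19513, 35890, 66012, 121415

121415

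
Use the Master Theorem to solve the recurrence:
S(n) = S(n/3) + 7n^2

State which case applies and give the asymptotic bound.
Master Theorem template: S(n) = a·S(n/b) + f(n).
Here: a=1, b=3, f(n)=7n^2
Compute log_b(a) = log_3(1) = 0.
f(n) = 7n^2 = Ω(n^(0+ε)) with ε = 2, and the regularity condition holds (a·f(n/b) = (a/b^2)·f(n) with a/b^2 = 3^-2 < 1). Case 3: S(n) = Θ(f(n)) = Θ(n^2).

Case 3: S(n) = Θ(n^2)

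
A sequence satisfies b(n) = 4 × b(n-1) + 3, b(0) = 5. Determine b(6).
Computing step by step:
b(0) = 5
b(1) = 4 × 5 + 3 = 23
b(2) = 4 × 23 + 3 = 95
b(3) = 4 × 95 + 3 = 383
b(4) = 4 × 383 + 3 = 1535
b(5) = 4 × 1535 + 3 = 6143
b(6) = 4 × 6143 + 3 = 24575

24575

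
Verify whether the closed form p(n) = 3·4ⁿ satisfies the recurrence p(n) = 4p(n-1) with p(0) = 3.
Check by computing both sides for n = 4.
From the recurrence with p(0) = 3:
  p(0) = 3, p(1) = 12, p(2) = 48, p(3) = 192, p(4) = 768
  so the recurrence gives p(4) = 768.
From the proposed closed form p(n) = 3·4ⁿ:
  p(4) = 768.
Both sides give 768 at n = 4, and the initial condition(s) match, so the closed form is consistent.

Yes, the closed form is correct.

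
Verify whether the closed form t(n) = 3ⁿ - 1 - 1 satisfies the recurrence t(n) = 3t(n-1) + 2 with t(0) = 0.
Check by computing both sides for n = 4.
From the recurrence with t(0) = 0:
  t(0) = 0, t(1) = 2, t(2) = 8, t(3) = 26, t(4) = 80
  so the recurrence gives t(4) = 80.
From the proposed closed form t(n) = 3ⁿ - 1 - 1:
  t(4) = 79.
The recurrence gives 80 but the closed form gives 79, so the closed form does not satisfy the recurrence.

No, the closed form is incorrect.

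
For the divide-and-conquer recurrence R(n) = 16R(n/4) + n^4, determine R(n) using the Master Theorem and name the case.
Master Theorem template: R(n) = a·R(n/b) + f(n).
Here: a=16, b=4, f(n)=n^4
Compute log_b(a) = log_4(16) = 2.
f(n) = n^4 = Ω(n^(2+ε)) with ε = 2, and the regularity condition holds (a·f(n/b) = (a/b^4)·f(n) with a/b^4 = 4^-2 < 1). Case 3: R(n) = Θ(f(n)) = Θ(n^4).

Case 3: R(n) = Θ(n^4)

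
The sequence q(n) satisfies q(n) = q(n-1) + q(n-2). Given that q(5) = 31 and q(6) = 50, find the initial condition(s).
Work backwards using q(k) = q(k+2) - q(k+1):
q(4) = q(6) - q(5) = 50 - 31 = 19
q(3) = q(5) - q(4) = 31 - 19 = 12
q(2) = q(4) - q(3) = 19 - 12 = 7
q(1) = q(3) - q(2) = 12 - 7 = 5
q(0) = q(2) - q(1) = 7 - 5 = 2

q(0) = 2, q(1) = 5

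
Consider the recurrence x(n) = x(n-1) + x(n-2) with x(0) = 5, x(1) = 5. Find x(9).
Computing the sequence terms:
5, 5, 10, 15, 25, 40, 65, 105, 170, 275

275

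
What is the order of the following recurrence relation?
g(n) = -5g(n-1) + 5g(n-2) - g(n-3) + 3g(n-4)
The order is the largest lag k for which g(n-k) appears. Here the deepest term is g(n-4), so the order is 4.

Order 4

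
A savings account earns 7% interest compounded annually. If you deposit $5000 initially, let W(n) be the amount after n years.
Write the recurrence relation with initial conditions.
Each year the balance grows by 7%, i.e. is multiplied by 1 + 7/100 = 1.07, so W(n) = 1.07 × W(n-1). The initial deposit gives W(0) = 5000.
Unrolling gives the closed form W(n) = 5000 × (1.07)ⁿ.

W(n) = 1.07 × W(n-1), W(0) = 5000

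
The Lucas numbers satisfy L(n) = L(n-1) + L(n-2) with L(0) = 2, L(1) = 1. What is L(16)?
Computing the sequence terms:
2, 1, 3, 4, 7, 11, 18, 29, 47, 76, 123, 199, 322, 521, 843, 1364, 2207

2207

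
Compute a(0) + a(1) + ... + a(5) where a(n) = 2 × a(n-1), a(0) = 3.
Computing the sequence terms: 3, 6, 12, 24, 48, 96
Adding these values together:

189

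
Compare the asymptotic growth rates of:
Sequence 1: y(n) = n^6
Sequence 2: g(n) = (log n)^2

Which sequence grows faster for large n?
Comparing growth rates:
Growth-rate hierarchy: log n ≺ any polynomial ≺ any exponential cⁿ (c>1) ≺ n! ≺ nⁿ.
polynomial degree 6 dominates polylogarithmic (log n)^2 asymptotically.

y(n) grows faster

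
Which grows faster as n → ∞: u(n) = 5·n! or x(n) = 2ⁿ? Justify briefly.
Comparing growth rates:
Growth-rate hierarchy: log n ≺ any polynomial ≺ any exponential cⁿ (c>1) ≺ n! ≺ nⁿ.
factorial dominates exponential base 2 asymptotically.

u(n) grows faster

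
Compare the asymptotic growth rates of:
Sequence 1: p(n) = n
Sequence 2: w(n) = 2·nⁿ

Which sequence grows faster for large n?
Comparing growth rates:
Growth-rate hierarchy: log n ≺ any polynomial ≺ any exponential cⁿ (c>1) ≺ n! ≺ nⁿ.
super-exponential nⁿ dominates polynomial degree 1 asymptotically.

w(n) grows faster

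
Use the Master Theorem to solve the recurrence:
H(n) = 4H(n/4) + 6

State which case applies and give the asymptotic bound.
Master Theorem template: H(n) = a·H(n/b) + f(n).
Here: a=4, b=4, f(n)=6
Compute log_b(a) = log_4(4) = 1.
f(n) = 6 = O(n^(1-ε)) with ε = 1. Case 1: H(n) = Θ(n^log_b(a)) = Θ(n).

Case 1: H(n) = Θ(n)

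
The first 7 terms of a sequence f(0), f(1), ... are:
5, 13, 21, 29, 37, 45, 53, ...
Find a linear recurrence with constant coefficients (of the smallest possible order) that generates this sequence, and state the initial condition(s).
Look for the lowest-order linear relation among consecutive terms.
Observation: consecutive differences are constant (= 8).
Check at n=2: 1·13 + 8 = 21. ✓

f(n) = f(n-1) + 8, f(0) = 5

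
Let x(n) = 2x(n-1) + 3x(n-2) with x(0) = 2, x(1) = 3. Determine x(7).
Computing the sequence terms:
2, 3, 12, 33, 102, 303, 912, 2733

2733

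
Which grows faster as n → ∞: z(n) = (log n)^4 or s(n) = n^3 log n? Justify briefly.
Comparing growth rates:
Growth-rate hierarchy: log n ≺ any polynomial ≺ any exponential cⁿ (c>1) ≺ n! ≺ nⁿ.
polynomial degree 3 (with log factor) dominates polylogarithmic (log n)^4 asymptotically.

s(n) grows faster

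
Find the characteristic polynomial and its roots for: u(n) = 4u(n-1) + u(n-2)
Substitute u(n) = rⁿ and divide through by rⁿ⁻²: r² - 4r - 1 = 0
Discriminant: 4² + 4·1 = 20, not a perfect square, so by the quadratic formula r = (4 ± √20)/2.
General solution: u(n) = A·r₁ⁿ + B·r₂ⁿ where r₁,r₂ = (4 ± √20)/2

Characteristic: r² - 4r - 1 = 0, Roots: r = (4 ± √20)/2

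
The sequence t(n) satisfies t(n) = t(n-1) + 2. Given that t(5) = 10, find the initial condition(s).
t(5) = t(0) + 5·2, so t(0) = 10 - 10 = 0.

t(0) = 0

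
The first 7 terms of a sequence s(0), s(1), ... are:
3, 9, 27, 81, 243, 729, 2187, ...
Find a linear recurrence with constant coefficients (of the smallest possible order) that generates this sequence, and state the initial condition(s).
Look for the lowest-order linear relation among consecutive terms.
Observation: each term is 3× the previous.
Check at n=2: 3·9 = 27. ✓

s(n) = 3 × s(n-1), s(0) = 3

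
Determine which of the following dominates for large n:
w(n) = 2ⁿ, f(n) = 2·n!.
Comparing growth rates:
Growth-rate hierarchy: log n ≺ any polynomial ≺ any exponential cⁿ (c>1) ≺ n! ≺ nⁿ.
factorial dominates exponential base 2 asymptotically.

f(n) grows faster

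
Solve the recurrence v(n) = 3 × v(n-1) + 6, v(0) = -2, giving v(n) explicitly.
Recurrence: v(n) = 3 × v(n-1) + 6, initial: v(0) = -2.
Try v(n) = A·3ⁿ + C. Substituting: A·3ⁿ + C = 3(A·3ⁿ⁻¹ + C) + 6 = A·3ⁿ + 3C + 6, so C = 3C + 6, giving C = -3. Then v(0) = A - 3 = -2 gives A = 1.

v(n) = 3ⁿ - 3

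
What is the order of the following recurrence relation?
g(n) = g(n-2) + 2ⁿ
The order is the largest lag k for which g(n-k) appears. Here the deepest term is g(n-2) (the 2ⁿ term is non-homogeneous and does not affect the order), so the order is 2.

Order 2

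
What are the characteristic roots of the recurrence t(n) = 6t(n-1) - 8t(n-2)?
Substitute t(n) = rⁿ and divide through by rⁿ⁻²: r² - 6r + 8 = 0
Factor: (r - 4)(r - 2) = 0, so r = 4, 2.
General solution: t(n) = A·4ⁿ + B·2ⁿ

Characteristic: r² - 6r + 8 = 0, Roots: r = 4, 2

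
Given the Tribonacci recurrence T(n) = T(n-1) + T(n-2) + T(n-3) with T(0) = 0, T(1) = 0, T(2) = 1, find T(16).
Computing the sequence terms:
0, 0, 1, 1, 2, 4, 7, 13, 24, 44, 81, 149, 274, 504, 927, 1705, 3136

3136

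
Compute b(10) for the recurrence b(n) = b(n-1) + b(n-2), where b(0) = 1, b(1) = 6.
Computing the sequence terms:
1, 6, 7, 13, 20, 33, 53, 86, 139, 225, 364

364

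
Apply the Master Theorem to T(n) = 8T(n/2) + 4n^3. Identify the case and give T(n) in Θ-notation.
Master Theorem template: T(n) = a·T(n/b) + f(n).
Here: a=8, b=2, f(n)=4n^3
Compute log_b(a) = log_2(8) = 3.
f(n) = 4n^3 = Θ(n^3). Case 2: T(n) = Θ(n^3 log n).

Case 2: T(n) = Θ(n^3 log n)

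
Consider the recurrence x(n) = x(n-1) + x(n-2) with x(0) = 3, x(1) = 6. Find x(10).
Computing the sequence terms:
3, 6, 9, 15, 24, 39, 63, 102, 165, 267, 432

432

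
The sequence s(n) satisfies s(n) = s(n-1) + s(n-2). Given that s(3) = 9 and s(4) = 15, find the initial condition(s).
Work backwards using s(k) = s(k+2) - s(k+1):
s(2) = s(4) - s(3) = 15 - 9 = 6
s(1) = s(3) - s(2) = 9 - 6 = 3
s(0) = s(2) - s(1) = 6 - 3 = 3

s(0) = 3, s(1) = 3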